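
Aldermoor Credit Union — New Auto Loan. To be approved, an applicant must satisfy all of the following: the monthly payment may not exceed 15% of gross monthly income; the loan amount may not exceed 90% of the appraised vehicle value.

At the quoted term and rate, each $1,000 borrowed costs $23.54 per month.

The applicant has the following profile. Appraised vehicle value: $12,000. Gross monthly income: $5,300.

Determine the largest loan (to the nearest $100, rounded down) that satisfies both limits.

$10,800

Payment cap: 15% × $5,300 = $795/month.
At $23.54 per $1,000, that supports 795/23.54 × 1,000 ≈ $33,772 → $33,700.
LTV cap: 90% × $12,000 = $10,800 → $10,800.
Binding constraint: loan-to-value.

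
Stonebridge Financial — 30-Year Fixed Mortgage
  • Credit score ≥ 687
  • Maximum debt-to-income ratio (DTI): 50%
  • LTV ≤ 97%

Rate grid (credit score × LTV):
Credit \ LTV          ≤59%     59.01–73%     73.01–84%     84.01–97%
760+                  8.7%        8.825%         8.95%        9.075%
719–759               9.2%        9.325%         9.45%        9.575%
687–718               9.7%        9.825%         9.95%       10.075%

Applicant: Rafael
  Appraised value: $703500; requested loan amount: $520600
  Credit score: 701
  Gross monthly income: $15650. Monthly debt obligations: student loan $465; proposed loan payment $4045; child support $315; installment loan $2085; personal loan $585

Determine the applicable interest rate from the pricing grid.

Credit score 701 ≥ 687; Total monthly debts = (465 + 4,045 + 315 + 2,085 + 585) = 7,495. DTI: 7,495 ÷ 15,650 = 47.9%, within the 50% cap
Loan-to-value = 520,600/703,500 = 74% — pass (97% max)
Credit 701 → row 687–718; LTV 74% → column 73.01–84%. Grid cell → 9.95%.

9.95%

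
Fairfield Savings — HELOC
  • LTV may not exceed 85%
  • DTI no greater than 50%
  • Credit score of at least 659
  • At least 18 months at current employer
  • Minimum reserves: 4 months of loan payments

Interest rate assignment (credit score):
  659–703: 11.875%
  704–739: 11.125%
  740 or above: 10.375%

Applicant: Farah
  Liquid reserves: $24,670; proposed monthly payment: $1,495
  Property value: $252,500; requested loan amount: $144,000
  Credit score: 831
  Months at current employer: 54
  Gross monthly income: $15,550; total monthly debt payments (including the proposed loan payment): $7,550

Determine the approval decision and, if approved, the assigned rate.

Credit score 831 ≥ 659 (meets minimum)
DTI: 7,550 ÷ 15,550 = 48.6%, within the 50% cap
Reserves = 24,670/1,495 = 16.5 months ≥ 4
LTV: 144,000 ÷ 252,500 = 57%, within 85% cap
Employment 54 ≥ 18 months
All requirements met. Score 831 falls in the 740 or above tier → 10.375%.

Approved at 10.375%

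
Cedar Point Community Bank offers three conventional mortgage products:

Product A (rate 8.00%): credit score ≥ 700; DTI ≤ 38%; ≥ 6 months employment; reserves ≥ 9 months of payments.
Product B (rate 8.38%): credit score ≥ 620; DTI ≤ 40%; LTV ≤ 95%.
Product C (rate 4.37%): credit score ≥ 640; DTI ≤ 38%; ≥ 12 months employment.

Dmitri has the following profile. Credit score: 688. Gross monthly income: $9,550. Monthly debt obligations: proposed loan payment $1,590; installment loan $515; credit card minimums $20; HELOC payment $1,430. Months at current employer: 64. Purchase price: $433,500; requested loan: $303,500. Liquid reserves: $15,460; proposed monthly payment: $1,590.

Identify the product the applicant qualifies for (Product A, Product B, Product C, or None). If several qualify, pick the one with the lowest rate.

Total debts = (1,590 + 515 + 20 + 1,430) = 3,555; DTI = 3,555/9,550 = 37.2%.
LTV = 303,500/433,500 = 70%.
Reserves = 15,460/1,590 = 9.7 months.
Product A: score 688 < 700; DTI 37.2% ≤ 38%; employment 64 ≥ 6 mo; reserves 9.7 ≥ 9 mo → does not qualify.
Product B: score 688 ≥ 620; DTI 37.2% ≤ 40%; LTV 70% ≤ 95% → qualifies.
Product C: score 688 ≥ 640; DTI 37.2% ≤ 38%; employment 64 ≥ 12 mo → qualifies.
Qualifying: Product B, Product C. Lowest rate is 4.37% → Product C.

Product C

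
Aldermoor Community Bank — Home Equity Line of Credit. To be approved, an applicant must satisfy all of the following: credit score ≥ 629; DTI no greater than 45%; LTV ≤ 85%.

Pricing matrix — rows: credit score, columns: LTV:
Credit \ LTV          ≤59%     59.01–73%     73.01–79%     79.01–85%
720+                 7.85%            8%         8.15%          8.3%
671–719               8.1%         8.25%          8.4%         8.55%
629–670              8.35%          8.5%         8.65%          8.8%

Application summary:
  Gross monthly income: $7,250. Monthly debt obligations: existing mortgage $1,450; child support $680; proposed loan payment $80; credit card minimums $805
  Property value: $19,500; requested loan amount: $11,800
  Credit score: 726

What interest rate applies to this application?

Credit score 726 ≥ 629; Total monthly debts = (1,450 + 680 + 80 + 805) = 3,015. DTI: 3,015 ÷ 7,250 = 41.6%, within the 45% cap
LTV: 11,800 ÷ 19,500 = 60.5%, within 85% cap
Score 726 is in the 720+ band; LTV 60.5% is in the 59.01–73% band → 8%.

8%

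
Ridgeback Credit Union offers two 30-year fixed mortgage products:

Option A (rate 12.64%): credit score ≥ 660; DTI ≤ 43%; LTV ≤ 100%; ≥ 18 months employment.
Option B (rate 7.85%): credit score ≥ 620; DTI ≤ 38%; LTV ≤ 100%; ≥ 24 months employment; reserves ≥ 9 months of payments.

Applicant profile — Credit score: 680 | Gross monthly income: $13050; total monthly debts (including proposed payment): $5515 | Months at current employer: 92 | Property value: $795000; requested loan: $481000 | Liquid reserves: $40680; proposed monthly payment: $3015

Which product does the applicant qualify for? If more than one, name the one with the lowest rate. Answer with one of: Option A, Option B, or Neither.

Option A

DTI = 5,515/13,050 = 42.3%.
LTV = 481,000/795,000 = 60.5%.
Reserves = 40,680/3,015 = 13.5 months.
Option A: score 680 ≥ 660; DTI 42.3% ≤ 43%; LTV 60.5% ≤ 100%; employment 92 ≥ 18 mo → qualifies.
Option B: score 680 ≥ 620; DTI 42.3% > 38%; LTV 60.5% ≤ 100%; employment 92 ≥ 24 mo; reserves 13.5 ≥ 9 mo → does not qualify.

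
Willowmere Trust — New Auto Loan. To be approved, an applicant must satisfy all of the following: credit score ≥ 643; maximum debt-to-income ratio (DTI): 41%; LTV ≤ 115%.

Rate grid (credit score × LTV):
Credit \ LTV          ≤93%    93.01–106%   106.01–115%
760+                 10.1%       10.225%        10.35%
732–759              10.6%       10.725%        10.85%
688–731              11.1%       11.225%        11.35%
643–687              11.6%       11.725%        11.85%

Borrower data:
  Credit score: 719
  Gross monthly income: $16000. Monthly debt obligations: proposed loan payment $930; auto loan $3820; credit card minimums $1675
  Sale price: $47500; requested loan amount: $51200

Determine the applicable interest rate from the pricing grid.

11.35%

Credit score 719 ≥ 643; Total monthly debts = (930 + 3,820 + 1,675) = 6,425. DTI = 6,425/16,000 = 40.2% ≤ 41%
LTV: 51,200 ÷ 47,500 = 107.8%, within 115% cap
Credit 719 → row 688–731; LTV 107.8% → column 106.01–115%. Grid cell → 11.35%.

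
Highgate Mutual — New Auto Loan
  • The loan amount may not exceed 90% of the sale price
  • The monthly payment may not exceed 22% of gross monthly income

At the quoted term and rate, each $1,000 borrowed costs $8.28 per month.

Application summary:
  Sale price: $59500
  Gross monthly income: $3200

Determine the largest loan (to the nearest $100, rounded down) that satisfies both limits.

Payment cap: 22% × $3,200 = $704/month.
At $8.28 per $1,000, that supports 704/8.28 × 1,000 ≈ $85,024 → $85,000.
LTV cap: 90% × $59,500 = $53,550 → $53,500.
Binding constraint: loan-to-value.

$53,500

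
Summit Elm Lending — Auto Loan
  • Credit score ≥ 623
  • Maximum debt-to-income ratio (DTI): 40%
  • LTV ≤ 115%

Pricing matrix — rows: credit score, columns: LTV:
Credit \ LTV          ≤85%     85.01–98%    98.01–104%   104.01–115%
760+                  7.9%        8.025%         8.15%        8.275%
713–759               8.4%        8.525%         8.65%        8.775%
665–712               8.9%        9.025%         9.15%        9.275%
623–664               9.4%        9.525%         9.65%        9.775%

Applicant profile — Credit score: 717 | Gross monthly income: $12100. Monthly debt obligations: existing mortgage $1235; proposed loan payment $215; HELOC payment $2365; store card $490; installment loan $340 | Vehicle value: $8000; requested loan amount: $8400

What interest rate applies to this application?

8.775%

Credit score 717 ≥ 623; Total monthly debts = (1,235 + 215 + 2,365 + 490 + 340) = 4,645. Debt-to-income = 4,645/12,100 = 38.4% — meets 40% limit
LTV = 8,400/8,000 = 105% ≤ 115%
Credit 717 → row 713–759; LTV 105% → column 104.01–115%. Grid cell → 8.775%.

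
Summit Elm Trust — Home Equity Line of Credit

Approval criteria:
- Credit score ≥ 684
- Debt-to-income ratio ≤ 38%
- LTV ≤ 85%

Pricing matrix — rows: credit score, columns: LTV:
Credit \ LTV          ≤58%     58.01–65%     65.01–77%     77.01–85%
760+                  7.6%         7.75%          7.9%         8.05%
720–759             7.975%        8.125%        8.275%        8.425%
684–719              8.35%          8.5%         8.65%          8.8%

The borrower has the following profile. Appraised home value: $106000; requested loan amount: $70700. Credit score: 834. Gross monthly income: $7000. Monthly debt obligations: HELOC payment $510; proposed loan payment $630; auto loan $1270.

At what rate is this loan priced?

7.9%

Credit score 834 ≥ 684; Total monthly debts = (510 + 630 + 1,270) = 2,410. DTI: 2,410 ÷ 7,000 = 34.4%, within the 38% cap
Loan-to-value = 70,700/106,000 = 66.7% — pass (85% max)
Score 834 is in the 760+ band; LTV 66.7% is in the 65.01–77% band → 7.9%.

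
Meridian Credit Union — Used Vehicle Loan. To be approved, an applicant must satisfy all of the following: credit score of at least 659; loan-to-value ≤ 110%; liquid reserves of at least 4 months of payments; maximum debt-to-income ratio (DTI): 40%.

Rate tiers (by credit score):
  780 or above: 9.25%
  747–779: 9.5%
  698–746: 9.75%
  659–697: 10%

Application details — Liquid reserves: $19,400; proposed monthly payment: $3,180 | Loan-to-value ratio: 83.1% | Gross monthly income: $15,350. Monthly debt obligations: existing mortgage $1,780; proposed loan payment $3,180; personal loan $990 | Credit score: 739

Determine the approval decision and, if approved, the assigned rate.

Approved at 9.75%

Credit score 739 ≥ 659 (meets minimum)
LTV 83.1% — within 110%
Reserves = 19,400/3,180 = 6.1 months ≥ 4
Total monthly debts = (1,780 + 3,180 + 990) = 5,950. Debt-to-income = 5,950/15,350 = 38.8% — meets 40% limit
All requirements met. Score 739 falls in the 698–746 tier → 9.75%.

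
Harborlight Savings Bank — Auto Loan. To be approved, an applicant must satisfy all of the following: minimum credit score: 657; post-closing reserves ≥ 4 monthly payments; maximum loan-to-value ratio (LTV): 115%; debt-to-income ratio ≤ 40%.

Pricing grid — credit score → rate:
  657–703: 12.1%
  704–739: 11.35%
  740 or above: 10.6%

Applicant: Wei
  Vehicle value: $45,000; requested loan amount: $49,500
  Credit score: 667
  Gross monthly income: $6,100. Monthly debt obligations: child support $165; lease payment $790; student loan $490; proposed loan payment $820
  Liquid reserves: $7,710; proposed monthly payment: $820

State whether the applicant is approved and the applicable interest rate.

Credit score 667 ≥ 657 (meets minimum)
Liquid reserves cover 7,710/820 = 9.4 months — ≥ 4 required
Total monthly debts = (165 + 790 + 490 + 820) = 2,265. DTI: 2,265 ÷ 6,100 = 37.1%, within the 40% cap
Loan-to-value = 49,500/45,000 = 110% — pass (115% max)
All requirements met. Score 667 falls in the 657–703 tier → 12.1%.

Approved at 12.1%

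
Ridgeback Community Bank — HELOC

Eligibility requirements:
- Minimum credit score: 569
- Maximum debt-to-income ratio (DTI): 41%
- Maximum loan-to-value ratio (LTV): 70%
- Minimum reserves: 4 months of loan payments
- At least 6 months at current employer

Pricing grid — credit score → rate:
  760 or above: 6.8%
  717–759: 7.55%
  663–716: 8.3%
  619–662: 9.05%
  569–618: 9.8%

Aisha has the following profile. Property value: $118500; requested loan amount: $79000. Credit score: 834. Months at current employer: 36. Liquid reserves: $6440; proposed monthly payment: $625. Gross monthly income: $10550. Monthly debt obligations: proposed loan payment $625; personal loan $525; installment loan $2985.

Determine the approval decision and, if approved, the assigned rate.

Approved at 6.8%

Credit score 834 ≥ 569 (meets minimum)
Reserves = 6,440/625 = 10.3 months ≥ 4
Total monthly debts = (625 + 525 + 2,985) = 4,135. Debt-to-income = 4,135/10,550 = 39.2% — meets 41% limit
Employment 36 ≥ 6 months
LTV = 79,000/118,500 = 66.7% ≤ 70%
All requirements met. Score 834 falls in the 760 or above tier → 6.8%.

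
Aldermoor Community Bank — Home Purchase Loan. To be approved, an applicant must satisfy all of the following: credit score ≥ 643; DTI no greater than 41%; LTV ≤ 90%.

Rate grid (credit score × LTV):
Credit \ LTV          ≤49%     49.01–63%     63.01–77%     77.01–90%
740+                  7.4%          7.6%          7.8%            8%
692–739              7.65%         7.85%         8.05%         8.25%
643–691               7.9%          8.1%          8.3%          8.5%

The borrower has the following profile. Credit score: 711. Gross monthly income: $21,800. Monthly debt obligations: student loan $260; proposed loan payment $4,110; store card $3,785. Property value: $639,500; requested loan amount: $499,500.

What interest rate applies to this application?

8.25%

Credit score 711 ≥ 643; Total monthly debts = (260 + 4,110 + 3,785) = 8,155. Debt-to-income = 8,155/21,800 = 37.4% — meets 41% limit
LTV: 499,500 ÷ 639,500 = 78.1%, within 90% cap
Score 711 is in the 692–739 band; LTV 78.1% is in the 77.01–90% band → 8.25%.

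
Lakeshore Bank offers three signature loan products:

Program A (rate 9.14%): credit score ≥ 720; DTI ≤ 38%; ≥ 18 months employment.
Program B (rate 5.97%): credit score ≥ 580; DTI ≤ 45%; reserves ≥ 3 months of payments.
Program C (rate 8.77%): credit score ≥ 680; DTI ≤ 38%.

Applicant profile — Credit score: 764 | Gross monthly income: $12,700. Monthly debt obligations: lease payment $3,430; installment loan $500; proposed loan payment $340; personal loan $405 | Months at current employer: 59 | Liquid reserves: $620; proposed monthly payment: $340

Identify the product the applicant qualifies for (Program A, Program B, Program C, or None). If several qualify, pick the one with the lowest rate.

Total debts = (3,430 + 500 + 340 + 405) = 4,675; DTI = 4,675/12,700 = 36.8%.
Reserves = 620/340 = 1.8 months.
Program A: score 764 ≥ 720; DTI 36.8% ≤ 38%; employment 59 ≥ 18 mo → qualifies.
Program B: score 764 ≥ 580; DTI 36.8% ≤ 45%; reserves 1.8 < 3 mo → does not qualify.
Program C: score 764 ≥ 680; DTI 36.8% ≤ 38% → qualifies.
Qualifying: Program A, Program C. Lowest rate is 8.77% → Program C.

Program C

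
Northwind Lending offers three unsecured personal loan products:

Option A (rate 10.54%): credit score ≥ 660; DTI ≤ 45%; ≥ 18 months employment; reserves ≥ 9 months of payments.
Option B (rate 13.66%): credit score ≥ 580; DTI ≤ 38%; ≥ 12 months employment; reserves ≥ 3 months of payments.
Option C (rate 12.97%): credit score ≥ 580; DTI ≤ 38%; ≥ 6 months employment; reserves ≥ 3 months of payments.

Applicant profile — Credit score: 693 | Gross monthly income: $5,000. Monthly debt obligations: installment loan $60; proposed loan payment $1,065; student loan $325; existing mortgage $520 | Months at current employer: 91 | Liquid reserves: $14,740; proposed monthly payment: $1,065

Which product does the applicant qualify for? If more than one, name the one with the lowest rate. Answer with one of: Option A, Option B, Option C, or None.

Option A

Total debts = (60 + 1,065 + 325 + 520) = 1,970; DTI = 1,970/5,000 = 39.4%.
Reserves = 14,740/1,065 = 13.8 months.
Option A: score 693 ≥ 660; DTI 39.4% ≤ 45%; employment 91 ≥ 18 mo; reserves 13.8 ≥ 9 mo → qualifies.
Option B: score 693 ≥ 580; DTI 39.4% > 38%; employment 91 ≥ 12 mo; reserves 13.8 ≥ 3 mo → does not qualify.
Option C: score 693 ≥ 580; DTI 39.4% > 38%; employment 91 ≥ 6 mo; reserves 13.8 ≥ 3 mo → does not qualify.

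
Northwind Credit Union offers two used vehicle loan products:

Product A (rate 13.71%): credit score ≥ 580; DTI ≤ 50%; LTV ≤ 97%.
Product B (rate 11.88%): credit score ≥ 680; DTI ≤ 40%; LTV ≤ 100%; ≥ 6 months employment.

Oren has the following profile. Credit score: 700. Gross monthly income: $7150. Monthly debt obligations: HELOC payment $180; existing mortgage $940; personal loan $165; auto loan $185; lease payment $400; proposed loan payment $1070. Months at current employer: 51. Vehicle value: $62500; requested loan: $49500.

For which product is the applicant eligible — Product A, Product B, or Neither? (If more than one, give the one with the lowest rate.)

Product A

Total debts = (180 + 940 + 165 + 185 + 400 + 1,070) = 2,940; DTI = 2,940/7,150 = 41.1%.
LTV = 49,500/62,500 = 79.2%.
Product A: score 700 ≥ 580; DTI 41.1% ≤ 50%; LTV 79.2% ≤ 97% → qualifies.
Product B: score 700 ≥ 680; DTI 41.1% > 40%; LTV 79.2% ≤ 100%; employment 51 ≥ 6 mo → does not qualify.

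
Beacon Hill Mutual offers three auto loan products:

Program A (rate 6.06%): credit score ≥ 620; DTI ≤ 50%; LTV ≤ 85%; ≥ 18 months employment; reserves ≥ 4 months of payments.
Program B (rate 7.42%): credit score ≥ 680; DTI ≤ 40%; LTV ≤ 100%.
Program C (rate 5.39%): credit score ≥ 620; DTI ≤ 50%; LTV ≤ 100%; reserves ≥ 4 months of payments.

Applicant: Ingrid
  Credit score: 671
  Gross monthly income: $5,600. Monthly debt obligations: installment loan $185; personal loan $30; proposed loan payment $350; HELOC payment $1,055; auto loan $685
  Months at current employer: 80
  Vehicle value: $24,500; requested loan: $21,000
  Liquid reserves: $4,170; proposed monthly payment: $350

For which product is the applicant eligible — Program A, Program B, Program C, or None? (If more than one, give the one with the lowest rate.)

Program C

Total debts = (185 + 30 + 350 + 1,055 + 685) = 2,305; DTI = 2,305/5,600 = 41.2%.
LTV = 21,000/24,500 = 85.7%.
Reserves = 4,170/350 = 11.9 months.
Program A: score 671 ≥ 620; DTI 41.2% ≤ 50%; LTV 85.7% > 85%; employment 80 ≥ 18 mo; reserves 11.9 ≥ 4 mo → does not qualify.
Program B: score 671 < 680; DTI 41.2% > 40%; LTV 85.7% ≤ 100% → does not qualify.
Program C: score 671 ≥ 620; DTI 41.2% ≤ 50%; LTV 85.7% ≤ 100%; reserves 11.9 ≥ 4 mo → qualifies.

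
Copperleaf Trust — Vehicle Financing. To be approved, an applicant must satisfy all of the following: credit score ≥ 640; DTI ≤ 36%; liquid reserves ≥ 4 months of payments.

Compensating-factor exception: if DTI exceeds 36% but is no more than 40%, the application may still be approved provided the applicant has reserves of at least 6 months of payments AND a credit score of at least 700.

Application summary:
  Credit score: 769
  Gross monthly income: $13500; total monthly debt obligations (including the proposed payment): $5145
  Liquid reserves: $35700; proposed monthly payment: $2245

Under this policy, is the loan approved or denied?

Approved

Credit score 769 ≥ 640 (meets base)
DTI: 5,145 ÷ 13,500 = 38.1%, over the 36% base limit.
Liquid reserves cover 35,700/2,245 = 15.9 months — ≥ 4 required
DTI 38.1% is within the 36%–40% exception band; checking compensating factors.
Override check — reserves: 15.9 mo (ok); score: 769 (ok).
Both compensating conditions met → exception applies.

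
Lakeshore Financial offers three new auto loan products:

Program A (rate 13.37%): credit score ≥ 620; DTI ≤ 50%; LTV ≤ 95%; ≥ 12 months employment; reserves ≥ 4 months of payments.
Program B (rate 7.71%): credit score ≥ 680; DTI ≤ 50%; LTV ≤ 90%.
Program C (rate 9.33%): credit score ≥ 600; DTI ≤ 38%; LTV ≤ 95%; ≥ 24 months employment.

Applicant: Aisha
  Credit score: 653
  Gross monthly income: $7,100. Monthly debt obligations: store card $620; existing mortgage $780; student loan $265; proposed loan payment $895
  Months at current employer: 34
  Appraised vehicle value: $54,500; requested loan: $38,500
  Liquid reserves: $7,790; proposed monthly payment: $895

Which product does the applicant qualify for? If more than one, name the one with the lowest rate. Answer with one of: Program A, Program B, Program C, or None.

Total debts = (620 + 780 + 265 + 895) = 2,560; DTI = 2,560/7,100 = 36.1%.
LTV = 38,500/54,500 = 70.6%.
Reserves = 7,790/895 = 8.7 months.
Program A: score 653 ≥ 620; DTI 36.1% ≤ 50%; LTV 70.6% ≤ 95%; employment 34 ≥ 12 mo; reserves 8.7 ≥ 4 mo → qualifies.
Program B: score 653 < 680; DTI 36.1% ≤ 50%; LTV 70.6% ≤ 90% → does not qualify.
Program C: score 653 ≥ 600; DTI 36.1% ≤ 38%; LTV 70.6% ≤ 95%; employment 34 ≥ 24 mo → qualifies.
Qualifying: Program A, Program C. Lowest rate is 9.33% → Program C.

Program C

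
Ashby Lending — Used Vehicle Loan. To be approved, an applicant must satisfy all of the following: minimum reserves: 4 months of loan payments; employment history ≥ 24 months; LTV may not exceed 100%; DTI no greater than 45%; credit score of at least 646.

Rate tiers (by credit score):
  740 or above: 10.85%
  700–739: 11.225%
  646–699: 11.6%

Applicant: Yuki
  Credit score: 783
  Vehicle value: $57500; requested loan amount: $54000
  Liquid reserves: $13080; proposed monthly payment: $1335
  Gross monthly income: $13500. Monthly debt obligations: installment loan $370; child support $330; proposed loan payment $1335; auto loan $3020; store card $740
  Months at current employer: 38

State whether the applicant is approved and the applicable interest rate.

Approved at 10.85%

Credit score 783 ≥ 646 (meets minimum)
Total monthly debts = (370 + 330 + 1,335 + 3,020 + 740) = 5,795. DTI: 5,795 ÷ 13,500 = 42.9%, within the 45% cap
Employment 38 ≥ 24 months
Loan-to-value = 54,000/57,500 = 93.9% — pass (100% max)
Liquid reserves cover 13,080/1,335 = 9.8 months — ≥ 4 required
All requirements met. Score 783 falls in the 740 or above tier → 10.85%.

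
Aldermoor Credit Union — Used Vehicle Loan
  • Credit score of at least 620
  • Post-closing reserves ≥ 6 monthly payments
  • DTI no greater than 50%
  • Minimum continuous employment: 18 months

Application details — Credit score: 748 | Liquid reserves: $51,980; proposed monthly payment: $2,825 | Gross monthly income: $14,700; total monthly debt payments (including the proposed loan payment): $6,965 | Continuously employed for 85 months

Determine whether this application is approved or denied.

Approved

Credit score 748 ≥ 620 (meets)
Liquid reserves cover 51,980/2,825 = 18.4 months — ≥ 6 required
DTI = 6,965/14,700 = 47.4% ≤ 50%
Employment 85 ≥ 18 months
All criteria satisfied.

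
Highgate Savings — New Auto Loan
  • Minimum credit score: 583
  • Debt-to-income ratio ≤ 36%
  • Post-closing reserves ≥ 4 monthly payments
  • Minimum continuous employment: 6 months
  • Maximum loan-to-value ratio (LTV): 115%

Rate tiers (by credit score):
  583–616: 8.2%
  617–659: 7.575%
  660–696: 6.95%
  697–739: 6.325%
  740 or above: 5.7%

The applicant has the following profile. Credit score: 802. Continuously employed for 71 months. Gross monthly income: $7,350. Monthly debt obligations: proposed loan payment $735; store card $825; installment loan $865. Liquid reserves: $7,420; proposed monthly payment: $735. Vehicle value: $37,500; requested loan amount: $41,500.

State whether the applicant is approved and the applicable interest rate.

Approved at 5.7%

Credit score 802 ≥ 583 (meets minimum)
Reserves: 7,420 ÷ 735 = 10.1 months (meets 4-month minimum)
LTV: 41,500 ÷ 37,500 = 110.7%, within 115% cap
Total monthly debts = (735 + 825 + 865) = 2,425. Debt-to-income = 2,425/7,350 = 33% — meets 36% limit
Employment 71 ≥ 6 months
All requirements met. Score 802 falls in the 740 or above tier → 5.7%.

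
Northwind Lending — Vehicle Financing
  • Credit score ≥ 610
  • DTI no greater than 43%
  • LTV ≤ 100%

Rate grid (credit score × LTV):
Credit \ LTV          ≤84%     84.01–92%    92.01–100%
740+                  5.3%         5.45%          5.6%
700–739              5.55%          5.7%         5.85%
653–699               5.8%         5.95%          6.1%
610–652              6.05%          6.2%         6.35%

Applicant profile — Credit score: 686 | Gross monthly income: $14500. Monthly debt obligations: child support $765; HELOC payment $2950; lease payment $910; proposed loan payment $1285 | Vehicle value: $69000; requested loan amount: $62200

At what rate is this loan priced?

Credit score 686 ≥ 610; Total monthly debts = (765 + 2,950 + 910 + 1,285) = 5,910. DTI: 5,910 ÷ 14,500 = 40.8%, within the 43% cap
LTV: 62,200 ÷ 69,000 = 90.1%, within 100% cap
Row: 686 falls in 653–699. Column: 90.1% falls in 84.01–92%. Rate = 5.95%.

5.95%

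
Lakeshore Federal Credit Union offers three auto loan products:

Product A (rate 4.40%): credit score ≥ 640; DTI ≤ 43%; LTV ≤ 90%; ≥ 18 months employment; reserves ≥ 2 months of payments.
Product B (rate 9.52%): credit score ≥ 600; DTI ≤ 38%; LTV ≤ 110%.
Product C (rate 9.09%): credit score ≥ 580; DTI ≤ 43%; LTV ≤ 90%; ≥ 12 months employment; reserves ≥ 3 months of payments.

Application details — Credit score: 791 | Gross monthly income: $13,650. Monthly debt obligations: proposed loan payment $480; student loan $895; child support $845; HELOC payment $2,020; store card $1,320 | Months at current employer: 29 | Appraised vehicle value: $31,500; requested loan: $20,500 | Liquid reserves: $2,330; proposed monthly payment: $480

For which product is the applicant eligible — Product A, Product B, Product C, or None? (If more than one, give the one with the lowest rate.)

Total debts = (480 + 895 + 845 + 2,020 + 1,320) = 5,560; DTI = 5,560/13,650 = 40.7%.
LTV = 20,500/31,500 = 65.1%.
Reserves = 2,330/480 = 4.9 months.
Product A: score 791 ≥ 640; DTI 40.7% ≤ 43%; LTV 65.1% ≤ 90%; employment 29 ≥ 18 mo; reserves 4.9 ≥ 2 mo → qualifies.
Product B: score 791 ≥ 600; DTI 40.7% > 38%; LTV 65.1% ≤ 110% → does not qualify.
Product C: score 791 ≥ 580; DTI 40.7% ≤ 43%; LTV 65.1% ≤ 90%; employment 29 ≥ 12 mo; reserves 4.9 ≥ 3 mo → qualifies.
Qualifying: Product A, Product C. Lowest rate is 4.40% → Product A.

Product A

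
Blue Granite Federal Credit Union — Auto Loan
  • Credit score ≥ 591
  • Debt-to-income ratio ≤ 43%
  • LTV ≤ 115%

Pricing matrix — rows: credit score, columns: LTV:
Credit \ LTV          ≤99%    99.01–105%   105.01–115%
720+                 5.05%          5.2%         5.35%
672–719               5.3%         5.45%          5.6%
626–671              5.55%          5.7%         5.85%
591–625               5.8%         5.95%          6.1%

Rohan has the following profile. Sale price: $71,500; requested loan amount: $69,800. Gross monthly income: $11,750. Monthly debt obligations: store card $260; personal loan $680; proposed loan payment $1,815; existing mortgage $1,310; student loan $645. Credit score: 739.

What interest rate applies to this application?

5.05%

Credit score 739 ≥ 591; Total monthly debts = (260 + 680 + 1,815 + 1,310 + 645) = 4,710. Debt-to-income = 4,710/11,750 = 40.1% — meets 43% limit
LTV: 69,800 ÷ 71,500 = 97.6%, within 115% cap
Credit 739 → row 720+; LTV 97.6% → column ≤99%. Grid cell → 5.05%.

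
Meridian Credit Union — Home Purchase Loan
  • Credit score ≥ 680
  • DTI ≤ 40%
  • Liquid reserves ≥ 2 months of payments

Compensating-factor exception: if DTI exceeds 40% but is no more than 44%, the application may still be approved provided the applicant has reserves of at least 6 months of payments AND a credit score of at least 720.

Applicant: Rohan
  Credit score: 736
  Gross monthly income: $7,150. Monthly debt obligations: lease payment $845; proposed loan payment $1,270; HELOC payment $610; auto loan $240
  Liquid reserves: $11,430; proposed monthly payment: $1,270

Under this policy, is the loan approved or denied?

Credit score 736 ≥ 680 (meets base)
Total debts = (845 + 1,270 + 610 + 240) = 2,965. DTI: 2,965 ÷ 7,150 = 41.5%, over the 40% base limit.
Liquid reserves cover 11,430/1,270 = 9.0 months — ≥ 2 required
41.5% falls in the override range (40%–44%), so the compensating-factor test applies.
Override check — reserves: 9.0 mo (ok); score: 736 (ok).
Both compensating conditions met → exception applies.

Approved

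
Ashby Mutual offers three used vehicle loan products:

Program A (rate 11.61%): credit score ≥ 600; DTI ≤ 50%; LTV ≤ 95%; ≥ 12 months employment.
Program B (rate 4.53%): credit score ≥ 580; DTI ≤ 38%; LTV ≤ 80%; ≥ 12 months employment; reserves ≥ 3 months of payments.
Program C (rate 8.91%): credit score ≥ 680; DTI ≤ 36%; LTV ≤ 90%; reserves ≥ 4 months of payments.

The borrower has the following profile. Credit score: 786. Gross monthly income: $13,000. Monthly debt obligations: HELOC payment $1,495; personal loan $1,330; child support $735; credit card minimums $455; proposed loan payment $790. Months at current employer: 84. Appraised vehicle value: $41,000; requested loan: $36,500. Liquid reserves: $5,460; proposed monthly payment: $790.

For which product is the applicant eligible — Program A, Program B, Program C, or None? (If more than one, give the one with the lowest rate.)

Total debts = (1,495 + 1,330 + 735 + 455 + 790) = 4,805; DTI = 4,805/13,000 = 37%.
LTV = 36,500/41,000 = 89%.
Reserves = 5,460/790 = 6.9 months.
Program A: score 786 ≥ 600; DTI 37% ≤ 50%; LTV 89% ≤ 95%; employment 84 ≥ 12 mo → qualifies.
Program B: score 786 ≥ 580; DTI 37% ≤ 38%; LTV 89% > 80%; employment 84 ≥ 12 mo; reserves 6.9 ≥ 3 mo → does not qualify.
Program C: score 786 ≥ 680; DTI 37% > 36%; LTV 89% ≤ 90%; reserves 6.9 ≥ 4 mo → does not qualify.

Program A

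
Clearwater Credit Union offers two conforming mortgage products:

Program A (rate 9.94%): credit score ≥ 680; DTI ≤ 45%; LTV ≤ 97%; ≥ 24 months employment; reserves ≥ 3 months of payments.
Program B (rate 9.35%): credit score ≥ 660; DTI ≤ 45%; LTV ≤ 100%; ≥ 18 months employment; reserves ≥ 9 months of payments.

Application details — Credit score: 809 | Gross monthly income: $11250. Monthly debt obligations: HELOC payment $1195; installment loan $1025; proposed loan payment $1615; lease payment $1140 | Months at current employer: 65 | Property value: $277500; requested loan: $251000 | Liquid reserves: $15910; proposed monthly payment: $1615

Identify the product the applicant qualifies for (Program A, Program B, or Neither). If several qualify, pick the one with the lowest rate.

Total debts = (1,195 + 1,025 + 1,615 + 1,140) = 4,975; DTI = 4,975/11,250 = 44.2%.
LTV = 251,000/277,500 = 90.5%.
Reserves = 15,910/1,615 = 9.9 months.
Program A: score 809 ≥ 680; DTI 44.2% ≤ 45%; LTV 90.5% ≤ 97%; employment 65 ≥ 24 mo; reserves 9.9 ≥ 3 mo → qualifies.
Program B: score 809 ≥ 660; DTI 44.2% ≤ 45%; LTV 90.5% ≤ 100%; employment 65 ≥ 18 mo; reserves 9.9 ≥ 9 mo → qualifies.
Qualifying: Program A, Program B. Lowest rate is 9.35% → Program B.

Program B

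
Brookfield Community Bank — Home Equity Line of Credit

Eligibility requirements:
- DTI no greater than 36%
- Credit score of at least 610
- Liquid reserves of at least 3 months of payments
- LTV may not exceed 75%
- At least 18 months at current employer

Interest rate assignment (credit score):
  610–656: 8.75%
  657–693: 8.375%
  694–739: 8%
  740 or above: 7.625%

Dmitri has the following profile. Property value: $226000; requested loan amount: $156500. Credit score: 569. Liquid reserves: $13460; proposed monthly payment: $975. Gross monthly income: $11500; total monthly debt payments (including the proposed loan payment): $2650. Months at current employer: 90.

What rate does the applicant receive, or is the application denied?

Credit score 569 < 610 (below minimum)
Liquid reserves cover 13,460/975 = 13.8 months — ≥ 3 required
DTI: 2,650 ÷ 11,500 = 23%, within the 36% cap
LTV: 156,500 ÷ 226,000 = 69.2%, within 75% cap
Employment 90 ≥ 18 months
Not all requirements met → denied.

Denied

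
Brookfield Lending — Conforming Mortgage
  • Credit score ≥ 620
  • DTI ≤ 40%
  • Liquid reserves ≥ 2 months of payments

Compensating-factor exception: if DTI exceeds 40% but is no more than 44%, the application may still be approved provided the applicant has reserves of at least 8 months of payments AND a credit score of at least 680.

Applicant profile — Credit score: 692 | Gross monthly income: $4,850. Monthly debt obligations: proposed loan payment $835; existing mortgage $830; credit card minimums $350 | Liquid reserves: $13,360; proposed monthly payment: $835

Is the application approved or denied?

Credit score 692 ≥ 620 (meets base)
Total debts = (835 + 830 + 350) = 2,015. DTI = 2,015/4,850 = 41.5% > 40% — standard DTI limit exceeded.
Liquid reserves cover 13,360/835 = 16.0 months — ≥ 2 required
DTI 41.5% is within the 40%–44% exception band; checking compensating factors.
Override check — reserves: 16.0 mo (ok); score: 692 (ok).
Both compensating conditions met → exception applies.

Approved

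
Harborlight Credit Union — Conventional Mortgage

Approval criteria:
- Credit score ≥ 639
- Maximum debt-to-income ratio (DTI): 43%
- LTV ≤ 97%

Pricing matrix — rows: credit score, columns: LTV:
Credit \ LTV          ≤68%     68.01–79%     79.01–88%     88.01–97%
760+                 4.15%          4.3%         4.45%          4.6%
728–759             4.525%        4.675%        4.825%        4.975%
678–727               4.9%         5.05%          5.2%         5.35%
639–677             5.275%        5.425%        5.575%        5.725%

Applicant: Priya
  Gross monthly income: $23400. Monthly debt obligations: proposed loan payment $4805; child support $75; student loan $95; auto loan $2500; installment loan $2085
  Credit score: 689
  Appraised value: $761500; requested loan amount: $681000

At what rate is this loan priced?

5.35%

Credit score 689 ≥ 639; Total monthly debts = (4,805 + 75 + 95 + 2,500 + 2,085) = 9,560. DTI: 9,560 ÷ 23,400 = 40.9%, within the 43% cap
LTV = 681,000/761,500 = 89.4% ≤ 97%
Credit 689 → row 678–727; LTV 89.4% → column 88.01–97%. Grid cell → 5.35%.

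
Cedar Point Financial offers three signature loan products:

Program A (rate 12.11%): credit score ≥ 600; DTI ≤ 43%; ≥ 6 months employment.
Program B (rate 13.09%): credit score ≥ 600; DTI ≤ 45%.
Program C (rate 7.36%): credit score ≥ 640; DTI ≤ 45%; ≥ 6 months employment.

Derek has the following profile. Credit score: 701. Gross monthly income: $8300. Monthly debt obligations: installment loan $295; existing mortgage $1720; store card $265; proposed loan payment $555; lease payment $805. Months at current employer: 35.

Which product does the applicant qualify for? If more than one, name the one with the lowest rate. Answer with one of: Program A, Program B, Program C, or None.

Total debts = (295 + 1,720 + 265 + 555 + 805) = 3,640; DTI = 3,640/8,300 = 43.9%.
Program A: score 701 ≥ 600; DTI 43.9% > 43%; employment 35 ≥ 6 mo → does not qualify.
Program B: score 701 ≥ 600; DTI 43.9% ≤ 45% → qualifies.
Program C: score 701 ≥ 640; DTI 43.9% ≤ 45%; employment 35 ≥ 6 mo → qualifies.
Qualifying: Program B, Program C. Lowest rate is 7.36% → Program C.

Program C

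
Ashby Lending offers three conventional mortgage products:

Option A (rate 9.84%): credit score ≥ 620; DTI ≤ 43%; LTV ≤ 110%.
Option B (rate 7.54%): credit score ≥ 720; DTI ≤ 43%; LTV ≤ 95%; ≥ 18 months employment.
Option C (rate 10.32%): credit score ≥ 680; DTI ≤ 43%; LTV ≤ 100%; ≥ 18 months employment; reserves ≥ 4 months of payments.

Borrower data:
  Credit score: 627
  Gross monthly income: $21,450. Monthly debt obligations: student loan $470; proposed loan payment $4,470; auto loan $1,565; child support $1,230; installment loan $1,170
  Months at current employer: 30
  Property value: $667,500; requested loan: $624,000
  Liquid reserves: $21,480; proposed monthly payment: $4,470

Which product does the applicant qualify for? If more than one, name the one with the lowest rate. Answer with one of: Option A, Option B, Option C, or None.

Total debts = (470 + 4,470 + 1,565 + 1,230 + 1,170) = 8,905; DTI = 8,905/21,450 = 41.5%.
LTV = 624,000/667,500 = 93.5%.
Reserves = 21,480/4,470 = 4.8 months.
Option A: score 627 ≥ 620; DTI 41.5% ≤ 43%; LTV 93.5% ≤ 110% → qualifies.
Option B: score 627 < 720; DTI 41.5% ≤ 43%; LTV 93.5% ≤ 95%; employment 30 ≥ 18 mo → does not qualify.
Option C: score 627 < 680; DTI 41.5% ≤ 43%; LTV 93.5% ≤ 100%; employment 30 ≥ 18 mo; reserves 4.8 ≥ 4 mo → does not qualify.

Option A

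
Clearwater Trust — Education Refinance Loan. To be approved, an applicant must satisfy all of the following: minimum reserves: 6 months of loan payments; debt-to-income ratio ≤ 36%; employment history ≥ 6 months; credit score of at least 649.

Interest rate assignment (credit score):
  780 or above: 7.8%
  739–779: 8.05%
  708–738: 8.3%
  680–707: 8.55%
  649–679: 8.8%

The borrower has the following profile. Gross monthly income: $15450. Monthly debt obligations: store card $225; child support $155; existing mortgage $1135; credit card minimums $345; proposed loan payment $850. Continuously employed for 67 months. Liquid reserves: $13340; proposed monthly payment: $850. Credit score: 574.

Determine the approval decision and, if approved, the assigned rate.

Denied

Credit score 574 < 649 (below minimum)
Total monthly debts = (225 + 155 + 1,135 + 345 + 850) = 2,710. DTI = 2,710/15,450 = 17.5% ≤ 36%
Reserves = 13,340/850 = 15.7 months ≥ 6
Employment 67 ≥ 6 months
Not all requirements met → denied.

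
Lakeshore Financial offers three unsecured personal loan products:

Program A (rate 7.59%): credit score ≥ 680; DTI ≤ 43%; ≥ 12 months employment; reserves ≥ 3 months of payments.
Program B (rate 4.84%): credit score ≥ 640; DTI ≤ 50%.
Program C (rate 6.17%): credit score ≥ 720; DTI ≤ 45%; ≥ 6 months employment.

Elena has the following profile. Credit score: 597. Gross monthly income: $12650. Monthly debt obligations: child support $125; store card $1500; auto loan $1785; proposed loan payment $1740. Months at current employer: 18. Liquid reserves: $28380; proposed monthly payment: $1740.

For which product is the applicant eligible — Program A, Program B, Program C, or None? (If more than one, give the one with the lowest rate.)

Total debts = (125 + 1,500 + 1,785 + 1,740) = 5,150; DTI = 5,150/12,650 = 40.7%.
Reserves = 28,380/1,740 = 16.3 months.
Program A: score 597 < 680; DTI 40.7% ≤ 43%; employment 18 ≥ 12 mo; reserves 16.3 ≥ 3 mo → does not qualify.
Program B: score 597 < 640; DTI 40.7% ≤ 50% → does not qualify.
Program C: score 597 < 720; DTI 40.7% ≤ 45%; employment 18 ≥ 6 mo → does not qualify.

None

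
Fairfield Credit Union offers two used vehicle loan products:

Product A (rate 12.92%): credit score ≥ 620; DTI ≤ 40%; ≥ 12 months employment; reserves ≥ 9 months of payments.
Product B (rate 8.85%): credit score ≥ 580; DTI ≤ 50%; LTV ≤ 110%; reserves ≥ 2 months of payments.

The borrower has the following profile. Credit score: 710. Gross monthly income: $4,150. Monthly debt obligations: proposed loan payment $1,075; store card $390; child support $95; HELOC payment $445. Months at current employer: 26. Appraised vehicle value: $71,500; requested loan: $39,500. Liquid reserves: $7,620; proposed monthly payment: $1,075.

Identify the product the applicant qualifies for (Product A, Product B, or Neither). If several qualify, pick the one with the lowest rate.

Total debts = (1,075 + 390 + 95 + 445) = 2,005; DTI = 2,005/4,150 = 48.3%.
LTV = 39,500/71,500 = 55.2%.
Reserves = 7,620/1,075 = 7.1 months.
Product A: score 710 ≥ 620; DTI 48.3% > 40%; employment 26 ≥ 12 mo; reserves 7.1 < 9 mo → does not qualify.
Product B: score 710 ≥ 580; DTI 48.3% ≤ 50%; LTV 55.2% ≤ 110%; reserves 7.1 ≥ 2 mo → qualifies.

Product B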